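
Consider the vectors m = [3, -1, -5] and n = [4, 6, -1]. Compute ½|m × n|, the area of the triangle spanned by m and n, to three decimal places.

i: (-1)·(-1) - (-5)·6 = 1 - (-30) = 31
j: (-5)·4 - 3·(-1) = -20 - (-3) = -17
k: 3·6 - (-1)·4 = 18 - (-4) = 22
m × n = (31, -17, 22)
|m × n| = √(31² + (-17)² + 22²) = √1734 ≈ 41.6413
area = ½ · 41.6413 ≈ 20.821

20.821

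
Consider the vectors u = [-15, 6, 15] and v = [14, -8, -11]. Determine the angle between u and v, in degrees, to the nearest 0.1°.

169.4

u · v = (-15)·14 + 6·(-8) + 15·(-11) = -210 - 48 - 165 = -423
|u|² = 225 + 36 + 225 = 486,  |u| = √486 ≈ 22.045408
|v|² = 196 + 64 + 121 = 381,  |v| = √381 ≈ 19.519221
cos θ = -423 / (22.045408 · 19.519221) ≈ -0.98301
θ = arccos(-0.98301) ≈ 169.4°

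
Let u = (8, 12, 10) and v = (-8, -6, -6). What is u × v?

i: 12·(-6) - 10·(-6) = -72 - (-60) = -12
j: 10·(-8) - 8·(-6) = -80 - (-48) = -32
k: 8·(-6) - 12·(-8) = -48 - (-96) = 48
u × v = (-12, -32, 48)

(-12, -32, 48)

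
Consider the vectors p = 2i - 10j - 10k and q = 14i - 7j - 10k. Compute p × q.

i: (-10)·(-10) - (-10)·(-7) = 100 - 70 = 30
j: (-10)·14 - 2·(-10) = -140 - (-20) = -120
k: 2·(-7) - (-10)·14 = -14 - (-140) = 126
p × q = (30, -120, 126)

(30, -120, 126)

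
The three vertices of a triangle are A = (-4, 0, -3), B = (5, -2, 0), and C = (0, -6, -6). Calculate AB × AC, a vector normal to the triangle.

(24, 39, -46)

AB = (9, -2, 3)
AC = (4, -6, -3)
i: (-2)·(-3) - 3·(-6) = 6 - (-18) = 24
j: 3·4 - 9·(-3) = 12 - (-27) = 39
k: 9·(-6) - (-2)·4 = -54 - (-8) = -46
AB × AC = (24, 39, -46)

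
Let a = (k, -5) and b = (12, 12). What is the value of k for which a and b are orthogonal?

5

a · b = k·12 + (-5)·12 = -60 + 12k
Set equal to 0: 12k = 60, so k = 5.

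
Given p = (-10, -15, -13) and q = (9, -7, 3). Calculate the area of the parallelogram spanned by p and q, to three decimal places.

260.941

i: (-15)·3 - (-13)·(-7) = -45 - 91 = -136
j: (-13)·9 - (-10)·3 = -117 - (-30) = -87
k: (-10)·(-7) - (-15)·9 = 70 - (-135) = 205
p × q = (-136, -87, 205)
|p × q| = √((-136)² + (-87)² + 205²) = √68090 ≈ 260.9406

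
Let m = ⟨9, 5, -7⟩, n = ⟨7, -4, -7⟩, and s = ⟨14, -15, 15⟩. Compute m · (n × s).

n × s:
i: (-4)·15 - (-7)·(-15) = -60 - 105 = -165
j: (-7)·14 - 7·15 = -98 - 105 = -203
k: 7·(-15) - (-4)·14 = -105 - (-56) = -49
n × s = (-165, -203, -49)
m · (n × s) = 9·(-165) + 5·(-203) + (-7)·(-49) = -1485 - 1015 + 343 = -2157

-2157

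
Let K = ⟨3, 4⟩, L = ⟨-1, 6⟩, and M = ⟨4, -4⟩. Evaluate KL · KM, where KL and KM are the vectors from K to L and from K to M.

KL = L − K = (-4, 2)
KM = M − K = (1, -8)
KL · KM = (-4)·1 + 2·(-8) = -4 - 16 = -20

-20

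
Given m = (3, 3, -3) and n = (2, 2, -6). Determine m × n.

(-12, 12, 0)

i: 3·(-6) - (-3)·2 = -18 - (-6) = -12
j: (-3)·2 - 3·(-6) = -6 - (-18) = 12
k: 3·2 - 3·2 = 6 - 6 = 0
m × n = (-12, 12, 0)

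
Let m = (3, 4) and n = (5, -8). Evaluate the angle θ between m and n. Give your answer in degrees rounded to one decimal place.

m · n = 3·5 + 4·(-8) = 15 - 32 = -17
|m|² = 9 + 16 = 25,  |m| = √25 ≈ 5.000000
|n|² = 25 + 64 = 89,  |n| = √89 ≈ 9.433981
cos θ = -17 / (5.000000 · 9.433981) ≈ -0.36040
θ = arccos(-0.36040) ≈ 111.1°

111.1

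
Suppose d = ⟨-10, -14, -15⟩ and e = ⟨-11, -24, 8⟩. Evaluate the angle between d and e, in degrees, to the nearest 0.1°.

d · e = (-10)·(-11) + (-14)·(-24) + (-15)·8 = 110 + 336 - 120 = 326
|d|² = 100 + 196 + 225 = 521,  |d| = √521 ≈ 22.825424
|e|² = 121 + 576 + 64 = 761,  |e| = √761 ≈ 27.586228
cos θ = 326 / (22.825424 · 27.586228) ≈ 0.51773
θ = arccos(0.51773) ≈ 58.8°

58.8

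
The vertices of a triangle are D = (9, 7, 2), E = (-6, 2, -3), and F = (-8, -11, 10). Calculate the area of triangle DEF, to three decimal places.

DE = (-15, -5, -5),  DF = (-17, -18, 8)
i: (-5)·8 - (-5)·(-18) = -40 - 90 = -130
j: (-5)·(-17) - (-15)·8 = 85 - (-120) = 205
k: (-15)·(-18) - (-5)·(-17) = 270 - 85 = 185
DE × DF = (-130, 205, 185)
|DE × DF| = √93150 ≈ 305.2048
area = ½ · 305.2048 ≈ 152.602

152.602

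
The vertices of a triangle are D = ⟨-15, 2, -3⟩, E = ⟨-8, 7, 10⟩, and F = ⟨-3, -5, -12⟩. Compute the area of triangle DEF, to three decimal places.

124.457

DE = (7, 5, 13),  DF = (12, -7, -9)
i: 5·(-9) - 13·(-7) = -45 - (-91) = 46
j: 13·12 - 7·(-9) = 156 - (-63) = 219
k: 7·(-7) - 5·12 = -49 - 60 = -109
DE × DF = (46, 219, -109)
|DE × DF| = √61958 ≈ 248.9136
area = ½ · 248.9136 ≈ 124.457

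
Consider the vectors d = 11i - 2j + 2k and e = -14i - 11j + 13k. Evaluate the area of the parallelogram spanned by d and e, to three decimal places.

i: (-2)·13 - 2·(-11) = -26 - (-22) = -4
j: 2·(-14) - 11·13 = -28 - 143 = -171
k: 11·(-11) - (-2)·(-14) = -121 - 28 = -149
d × e = (-4, -171, -149)
|d × e| = √((-4)² + (-171)² + (-149)²) = √51458 ≈ 226.8436

226.844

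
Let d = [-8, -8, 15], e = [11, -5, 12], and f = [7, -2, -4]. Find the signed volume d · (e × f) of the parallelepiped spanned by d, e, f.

e × f:
i: (-5)·(-4) - 12·(-2) = 20 - (-24) = 44
j: 12·7 - 11·(-4) = 84 - (-44) = 128
k: 11·(-2) - (-5)·7 = -22 - (-35) = 13
e × f = (44, 128, 13)
d · (e × f) = (-8)·44 + (-8)·128 + 15·13 = -352 - 1024 + 195 = -1181

-1181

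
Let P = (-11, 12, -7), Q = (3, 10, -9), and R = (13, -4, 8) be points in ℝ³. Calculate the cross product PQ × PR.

PQ = (14, -2, -2)
PR = (24, -16, 15)
i: (-2)·15 - (-2)·(-16) = -30 - 32 = -62
j: (-2)·24 - 14·15 = -48 - 210 = -258
k: 14·(-16) - (-2)·24 = -224 - (-48) = -176
PQ × PR = (-62, -258, -176)

(-62, -258, -176)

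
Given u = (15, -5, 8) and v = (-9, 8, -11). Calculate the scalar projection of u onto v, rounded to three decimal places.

u · v = 15·(-9) + (-5)·8 + 8·(-11) = -135 - 40 - 88 = -263
|v| = √(81 + 64 + 121) = √266 ≈ 16.3095
comp_v u = -263 / √266 ≈ -16.126

-16.126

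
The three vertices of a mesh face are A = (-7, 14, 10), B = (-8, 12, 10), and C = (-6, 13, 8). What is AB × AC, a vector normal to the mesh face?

AB = (-1, -2, 0)
AC = (1, -1, -2)
i: (-2)·(-2) - 0·(-1) = 4 - 0 = 4
j: 0·1 - (-1)·(-2) = 0 - 2 = -2
k: (-1)·(-1) - (-2)·1 = 1 - (-2) = 3
AB × AC = (4, -2, 3)

(4, -2, 3)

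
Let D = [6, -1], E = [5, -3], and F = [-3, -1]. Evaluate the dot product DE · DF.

9

DE = E − D = (-1, -2)
DF = F − D = (-9, 0)
DE · DF = (-1)·(-9) + (-2)·0 = 9 + 0 = 9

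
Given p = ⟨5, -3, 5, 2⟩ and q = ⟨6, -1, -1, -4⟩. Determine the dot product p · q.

20

p · q = 5·6 + (-3)·(-1) + 5·(-1) + 2·(-4) = 30 + 3 - 5 - 8 = 20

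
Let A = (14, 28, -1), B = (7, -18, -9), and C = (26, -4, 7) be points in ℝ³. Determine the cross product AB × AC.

(-624, -40, 776)

AB = (-7, -46, -8)
AC = (12, -32, 8)
i: (-46)·8 - (-8)·(-32) = -368 - 256 = -624
j: (-8)·12 - (-7)·8 = -96 - (-56) = -40
k: (-7)·(-32) - (-46)·12 = 224 - (-552) = 776
AB × AC = (-624, -40, 776)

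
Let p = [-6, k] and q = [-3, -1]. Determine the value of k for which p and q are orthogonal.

p · q = (-6)·(-3) + k·(-1) = 18 - 1k
Set equal to 0: -1k = -18, so k = 18.

18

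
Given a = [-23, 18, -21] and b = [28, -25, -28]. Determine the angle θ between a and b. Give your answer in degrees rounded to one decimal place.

a · b = (-23)·28 + 18·(-25) + (-21)·(-28) = -644 - 450 + 588 = -506
|a|² = 529 + 324 + 441 = 1294,  |a| = √1294 ≈ 35.972211
|b|² = 784 + 625 + 784 = 2193,  |b| = √2193 ≈ 46.829478
cos θ = -506 / (35.972211 · 46.829478) ≈ -0.30038
θ = arccos(-0.30038) ≈ 107.5°

107.5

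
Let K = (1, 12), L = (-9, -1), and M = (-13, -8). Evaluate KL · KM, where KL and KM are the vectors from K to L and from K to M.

400

KL = L − K = (-10, -13)
KM = M − K = (-14, -20)
KL · KM = (-10)·(-14) + (-13)·(-20) = 140 + 260 = 400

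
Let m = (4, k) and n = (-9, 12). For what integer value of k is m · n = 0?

3

m · n = 4·(-9) + k·12 = -36 + 12k
Set equal to 0: 12k = 36, so k = 3.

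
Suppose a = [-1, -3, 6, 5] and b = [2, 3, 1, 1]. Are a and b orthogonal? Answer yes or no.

a · b = (-1)·2 + (-3)·3 + 6·1 + 5·1 = -2 - 9 + 6 + 5 = 0
Zero, so the vectors are orthogonal.

yes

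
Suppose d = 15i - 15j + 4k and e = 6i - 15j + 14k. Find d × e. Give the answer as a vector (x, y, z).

(-150, -186, -135)

i: (-15)·14 - 4·(-15) = -210 - (-60) = -150
j: 4·6 - 15·14 = 24 - 210 = -186
k: 15·(-15) - (-15)·6 = -225 - (-90) = -135
d × e = (-150, -186, -135)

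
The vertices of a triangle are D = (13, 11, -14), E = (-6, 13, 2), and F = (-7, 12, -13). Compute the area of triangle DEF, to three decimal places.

DE = (-19, 2, 16),  DF = (-20, 1, 1)
i: 2·1 - 16·1 = 2 - 16 = -14
j: 16·(-20) - (-19)·1 = -320 - (-19) = -301
k: (-19)·1 - 2·(-20) = -19 - (-40) = 21
DE × DF = (-14, -301, 21)
|DE × DF| = √91238 ≈ 302.0563
area = ½ · 302.0563 ≈ 151.028

151.028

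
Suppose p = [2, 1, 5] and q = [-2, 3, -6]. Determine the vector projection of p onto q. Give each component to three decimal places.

p · q = 2·(-2) + 1·3 + 5·(-6) = -4 + 3 - 30 = -31
|q|² = 4 + 9 + 36 = 49
proj_q p = (-31/49) · (-2, 3, -6) ≈ (1.265, -1.898, 3.796)

(1.265, -1.898, 3.796)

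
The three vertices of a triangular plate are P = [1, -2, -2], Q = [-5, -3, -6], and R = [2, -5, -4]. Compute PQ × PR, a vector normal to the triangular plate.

(-10, -16, 19)

PQ = (-6, -1, -4)
PR = (1, -3, -2)
i: (-1)·(-2) - (-4)·(-3) = 2 - 12 = -10
j: (-4)·1 - (-6)·(-2) = -4 - 12 = -16
k: (-6)·(-3) - (-1)·1 = 18 - (-1) = 19
PQ × PR = (-10, -16, 19)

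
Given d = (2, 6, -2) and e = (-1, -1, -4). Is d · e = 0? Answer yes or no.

d · e = 2·(-1) + 6·(-1) + (-2)·(-4) = -2 - 6 + 8 = 0
Zero, so the vectors are orthogonal.

yes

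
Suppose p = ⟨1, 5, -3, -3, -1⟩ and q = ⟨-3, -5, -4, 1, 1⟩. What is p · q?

p · q = 1·(-3) + 5·(-5) + (-3)·(-4) + (-3)·1 + (-1)·1 = -3 - 25 + 12 - 3 - 1 = -20

-20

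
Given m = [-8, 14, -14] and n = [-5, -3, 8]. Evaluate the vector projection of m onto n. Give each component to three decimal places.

(5.816, 3.490, -9.306)

m · n = (-8)·(-5) + 14·(-3) + (-14)·8 = 40 - 42 - 112 = -114
|n|² = 25 + 9 + 64 = 98
proj_n m = (-114/98) · (-5, -3, 8) ≈ (5.816, 3.490, -9.306)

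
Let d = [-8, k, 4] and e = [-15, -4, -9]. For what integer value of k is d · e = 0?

21

d · e = (-8)·(-15) + k·(-4) + 4·(-9) = 84 - 4k
Set equal to 0: -4k = -84, so k = 21.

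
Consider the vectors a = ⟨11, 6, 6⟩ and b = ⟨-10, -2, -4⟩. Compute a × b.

i: 6·(-4) - 6·(-2) = -24 - (-12) = -12
j: 6·(-10) - 11·(-4) = -60 - (-44) = -16
k: 11·(-2) - 6·(-10) = -22 - (-60) = 38
a × b = (-12, -16, 38)

(-12, -16, 38)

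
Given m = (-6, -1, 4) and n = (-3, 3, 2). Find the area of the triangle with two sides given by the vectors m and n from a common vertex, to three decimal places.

i: (-1)·2 - 4·3 = -2 - 12 = -14
j: 4·(-3) - (-6)·2 = -12 - (-12) = 0
k: (-6)·3 - (-1)·(-3) = -18 - 3 = -21
m × n = (-14, 0, -21)
|m × n| = √((-14)² + 0² + (-21)²) = √637 ≈ 25.2389
area = ½ · 25.2389 ≈ 12.619

12.619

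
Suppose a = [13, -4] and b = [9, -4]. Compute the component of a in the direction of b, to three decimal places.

a · b = 13·9 + (-4)·(-4) = 117 + 16 = 133
|b| = √(81 + 16) = √97 ≈ 9.8489
comp_b a = 133 / √97 ≈ 13.504

13.504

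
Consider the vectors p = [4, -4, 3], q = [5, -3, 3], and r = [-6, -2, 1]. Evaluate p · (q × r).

q × r:
i: (-3)·1 - 3·(-2) = -3 - (-6) = 3
j: 3·(-6) - 5·1 = -18 - 5 = -23
k: 5·(-2) - (-3)·(-6) = -10 - 18 = -28
q × r = (3, -23, -28)
p · (q × r) = 4·3 + (-4)·(-23) + 3·(-28) = 12 + 92 - 84 = 20

20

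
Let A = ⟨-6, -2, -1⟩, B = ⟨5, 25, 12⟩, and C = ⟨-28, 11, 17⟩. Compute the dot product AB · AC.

343

AB = B − A = (11, 27, 13)
AC = C − A = (-22, 13, 18)
AB · AC = 11·(-22) + 27·13 + 13·18 = -242 + 351 + 234 = 343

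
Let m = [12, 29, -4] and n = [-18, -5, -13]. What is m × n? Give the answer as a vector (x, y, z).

i: 29·(-13) - (-4)·(-5) = -377 - 20 = -397
j: (-4)·(-18) - 12·(-13) = 72 - (-156) = 228
k: 12·(-5) - 29·(-18) = -60 - (-522) = 462
m × n = (-397, 228, 462)

(-397, 228, 462)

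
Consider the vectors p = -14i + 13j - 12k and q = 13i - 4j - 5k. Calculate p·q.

p · q = (-14)·13 + 13·(-4) + (-12)·(-5) = -182 - 52 + 60 = -174

-174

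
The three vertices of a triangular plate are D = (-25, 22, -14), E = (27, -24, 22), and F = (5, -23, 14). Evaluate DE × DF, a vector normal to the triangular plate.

DE = (52, -46, 36)
DF = (30, -45, 28)
i: (-46)·28 - 36·(-45) = -1288 - (-1620) = 332
j: 36·30 - 52·28 = 1080 - 1456 = -376
k: 52·(-45) - (-46)·30 = -2340 - (-1380) = -960
DE × DF = (332, -376, -960)

(332, -376, -960)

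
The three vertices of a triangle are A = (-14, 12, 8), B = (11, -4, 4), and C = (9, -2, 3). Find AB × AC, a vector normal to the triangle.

AB = (25, -16, -4)
AC = (23, -14, -5)
i: (-16)·(-5) - (-4)·(-14) = 80 - 56 = 24
j: (-4)·23 - 25·(-5) = -92 - (-125) = 33
k: 25·(-14) - (-16)·23 = -350 - (-368) = 18
AB × AC = (24, 33, 18)

(24, 33, 18)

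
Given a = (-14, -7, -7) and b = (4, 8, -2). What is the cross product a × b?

i: (-7)·(-2) - (-7)·8 = 14 - (-56) = 70
j: (-7)·4 - (-14)·(-2) = -28 - 28 = -56
k: (-14)·8 - (-7)·4 = -112 - (-28) = -84
a × b = (70, -56, -84)

(70, -56, -84)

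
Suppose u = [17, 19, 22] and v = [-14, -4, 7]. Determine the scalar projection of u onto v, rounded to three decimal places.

-9.904

u · v = 17·(-14) + 19·(-4) + 22·7 = -238 - 76 + 154 = -160
|v| = √(196 + 16 + 49) = √261 ≈ 16.1555
comp_v u = -160 / √261 ≈ -9.904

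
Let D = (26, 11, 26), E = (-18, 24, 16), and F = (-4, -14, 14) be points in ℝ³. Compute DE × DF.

(-406, -228, 1490)

DE = (-44, 13, -10)
DF = (-30, -25, -12)
i: 13·(-12) - (-10)·(-25) = -156 - 250 = -406
j: (-10)·(-30) - (-44)·(-12) = 300 - 528 = -228
k: (-44)·(-25) - 13·(-30) = 1100 - (-390) = 1490
DE × DF = (-406, -228, 1490)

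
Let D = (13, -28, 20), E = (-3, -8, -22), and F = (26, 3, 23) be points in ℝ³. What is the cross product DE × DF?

DE = (-16, 20, -42)
DF = (13, 31, 3)
i: 20·3 - (-42)·31 = 60 - (-1302) = 1362
j: (-42)·13 - (-16)·3 = -546 - (-48) = -498
k: (-16)·31 - 20·13 = -496 - 260 = -756
DE × DF = (1362, -498, -756)

(1362, -498, -756)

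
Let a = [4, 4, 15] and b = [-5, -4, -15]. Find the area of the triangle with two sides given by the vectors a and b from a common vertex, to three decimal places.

i: 4·(-15) - 15·(-4) = -60 - (-60) = 0
j: 15·(-5) - 4·(-15) = -75 - (-60) = -15
k: 4·(-4) - 4·(-5) = -16 - (-20) = 4
a × b = (0, -15, 4)
|a × b| = √(0² + (-15)² + 4²) = √241 ≈ 15.5242
area = ½ · 15.5242 ≈ 7.762

7.762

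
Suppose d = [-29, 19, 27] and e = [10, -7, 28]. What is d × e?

(721, 1082, 13)

i: 19·28 - 27·(-7) = 532 - (-189) = 721
j: 27·10 - (-29)·28 = 270 - (-812) = 1082
k: (-29)·(-7) - 19·10 = 203 - 190 = 13
d × e = (721, 1082, 13)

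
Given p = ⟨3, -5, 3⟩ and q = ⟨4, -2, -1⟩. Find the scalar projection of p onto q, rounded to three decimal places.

4.146

p · q = 3·4 + (-5)·(-2) + 3·(-1) = 12 + 10 - 3 = 19
|q| = √(16 + 4 + 1) = √21 ≈ 4.5826
comp_q p = 19 / √21 ≈ 4.146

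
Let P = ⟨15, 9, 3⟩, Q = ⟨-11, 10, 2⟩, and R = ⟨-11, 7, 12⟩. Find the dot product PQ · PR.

665

PQ = Q − P = (-26, 1, -1)
PR = R − P = (-26, -2, 9)
PQ · PR = (-26)·(-26) + 1·(-2) + (-1)·9 = 676 - 2 - 9 = 665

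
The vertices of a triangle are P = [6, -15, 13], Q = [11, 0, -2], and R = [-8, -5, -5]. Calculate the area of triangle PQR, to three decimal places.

207.364

PQ = (5, 15, -15),  PR = (-14, 10, -18)
i: 15·(-18) - (-15)·10 = -270 - (-150) = -120
j: (-15)·(-14) - 5·(-18) = 210 - (-90) = 300
k: 5·10 - 15·(-14) = 50 - (-210) = 260
PQ × PR = (-120, 300, 260)
|PQ × PR| = √172000 ≈ 414.7288
area = ½ · 414.7288 ≈ 207.364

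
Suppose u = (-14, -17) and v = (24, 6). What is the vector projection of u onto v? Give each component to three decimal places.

u · v = (-14)·24 + (-17)·6 = -336 - 102 = -438
|v|² = 576 + 36 = 612
proj_v u = (-438/612) · (24, 6) ≈ (-17.176, -4.294)

(-17.176, -4.294)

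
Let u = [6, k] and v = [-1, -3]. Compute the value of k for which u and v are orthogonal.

-2

u · v = 6·(-1) + k·(-3) = -6 - 3k
Set equal to 0: -3k = 6, so k = -2.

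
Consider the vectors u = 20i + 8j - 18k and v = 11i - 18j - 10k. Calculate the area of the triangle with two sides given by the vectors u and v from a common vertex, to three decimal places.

i: 8·(-10) - (-18)·(-18) = -80 - 324 = -404
j: (-18)·11 - 20·(-10) = -198 - (-200) = 2
k: 20·(-18) - 8·11 = -360 - 88 = -448
u × v = (-404, 2, -448)
|u × v| = √((-404)² + 2² + (-448)²) = √363924 ≈ 603.2611
area = ½ · 603.2611 ≈ 301.631

301.631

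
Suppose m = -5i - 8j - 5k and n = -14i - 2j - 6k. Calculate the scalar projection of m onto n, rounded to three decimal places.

7.551

m · n = (-5)·(-14) + (-8)·(-2) + (-5)·(-6) = 70 + 16 + 30 = 116
|n| = √(196 + 4 + 36) = √236 ≈ 15.3623
comp_n m = 116 / √236 ≈ 7.551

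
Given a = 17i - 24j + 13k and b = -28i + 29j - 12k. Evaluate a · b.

-1328

a · b = 17·(-28) + (-24)·29 + 13·(-12) = -476 - 696 - 156 = -1328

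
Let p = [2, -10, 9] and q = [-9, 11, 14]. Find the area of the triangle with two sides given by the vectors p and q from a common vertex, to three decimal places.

135.671

i: (-10)·14 - 9·11 = -140 - 99 = -239
j: 9·(-9) - 2·14 = -81 - 28 = -109
k: 2·11 - (-10)·(-9) = 22 - 90 = -68
p × q = (-239, -109, -68)
|p × q| = √((-239)² + (-109)² + (-68)²) = √73626 ≈ 271.3411
area = ½ · 271.3411 ≈ 135.671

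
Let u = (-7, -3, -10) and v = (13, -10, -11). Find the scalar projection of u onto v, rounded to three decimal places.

u · v = (-7)·13 + (-3)·(-10) + (-10)·(-11) = -91 + 30 + 110 = 49
|v| = √(169 + 100 + 121) = √390 ≈ 19.7484
comp_v u = 49 / √390 ≈ 2.481

2.481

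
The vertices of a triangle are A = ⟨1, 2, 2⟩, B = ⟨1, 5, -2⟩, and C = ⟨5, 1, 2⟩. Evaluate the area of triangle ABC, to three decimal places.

10.198

AB = (0, 3, -4),  AC = (4, -1, 0)
i: 3·0 - (-4)·(-1) = 0 - 4 = -4
j: (-4)·4 - 0·0 = -16 - 0 = -16
k: 0·(-1) - 3·4 = 0 - 12 = -12
AB × AC = (-4, -16, -12)
|AB × AC| = √416 ≈ 20.3961
area = ½ · 20.3961 ≈ 10.198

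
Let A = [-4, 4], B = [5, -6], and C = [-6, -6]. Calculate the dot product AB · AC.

82

AB = B − A = (9, -10)
AC = C − A = (-2, -10)
AB · AC = 9·(-2) + (-10)·(-10) = -18 + 100 = 82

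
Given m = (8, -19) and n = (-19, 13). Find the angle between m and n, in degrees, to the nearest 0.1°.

147.2

m · n = 8·(-19) + (-19)·13 = -152 - 247 = -399
|m|² = 64 + 361 = 425,  |m| = √425 ≈ 20.615528
|n|² = 361 + 169 = 530,  |n| = √530 ≈ 23.021729
cos θ = -399 / (20.615528 · 23.021729) ≈ -0.84070
θ = arccos(-0.84070) ≈ 147.2°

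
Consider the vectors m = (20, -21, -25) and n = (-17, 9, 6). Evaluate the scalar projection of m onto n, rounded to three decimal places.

m · n = 20·(-17) + (-21)·9 + (-25)·6 = -340 - 189 - 150 = -679
|n| = √(289 + 81 + 36) = √406 ≈ 20.1494
comp_n m = -679 / √406 ≈ -33.698

-33.698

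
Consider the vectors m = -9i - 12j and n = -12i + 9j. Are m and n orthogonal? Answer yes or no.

m · n = (-9)·(-12) + (-12)·9 = 108 - 108 = 0
Zero, so the vectors are orthogonal.

yes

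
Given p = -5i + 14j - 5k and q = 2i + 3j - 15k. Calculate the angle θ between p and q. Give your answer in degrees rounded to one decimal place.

p · q = (-5)·2 + 14·3 + (-5)·(-15) = -10 + 42 + 75 = 107
|p|² = 25 + 196 + 25 = 246,  |p| = √246 ≈ 15.684387
|q|² = 4 + 9 + 225 = 238,  |q| = √238 ≈ 15.427249
cos θ = 107 / (15.684387 · 15.427249) ≈ 0.44221
θ = arccos(0.44221) ≈ 63.8°

63.8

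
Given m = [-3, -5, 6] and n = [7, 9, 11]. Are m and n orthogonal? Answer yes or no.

m · n = (-3)·7 + (-5)·9 + 6·11 = -21 - 45 + 66 = 0
Zero, so the vectors are orthogonal.

yes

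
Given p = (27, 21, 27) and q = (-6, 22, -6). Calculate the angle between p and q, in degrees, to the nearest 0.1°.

p · q = 27·(-6) + 21·22 + 27·(-6) = -162 + 462 - 162 = 138
|p|² = 729 + 441 + 729 = 1899,  |p| = √1899 ≈ 43.577517
|q|² = 36 + 484 + 36 = 556,  |q| = √556 ≈ 23.579652
cos θ = 138 / (43.577517 · 23.579652) ≈ 0.13430
θ = arccos(0.13430) ≈ 82.3°

82.3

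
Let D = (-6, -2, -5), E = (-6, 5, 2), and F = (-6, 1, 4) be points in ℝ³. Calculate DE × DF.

(42, 0, 0)

DE = (0, 7, 7)
DF = (0, 3, 9)
i: 7·9 - 7·3 = 63 - 21 = 42
j: 7·0 - 0·9 = 0 - 0 = 0
k: 0·3 - 7·0 = 0 - 0 = 0
DE × DF = (42, 0, 0)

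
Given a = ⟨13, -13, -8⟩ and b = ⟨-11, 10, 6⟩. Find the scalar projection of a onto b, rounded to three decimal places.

a · b = 13·(-11) + (-13)·10 + (-8)·6 = -143 - 130 - 48 = -321
|b| = √(121 + 100 + 36) = √257 ≈ 16.0312
comp_b a = -321 / √257 ≈ -20.023

-20.023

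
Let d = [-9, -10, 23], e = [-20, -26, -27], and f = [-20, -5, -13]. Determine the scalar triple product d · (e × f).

e × f:
i: (-26)·(-13) - (-27)·(-5) = 338 - 135 = 203
j: (-27)·(-20) - (-20)·(-13) = 540 - 260 = 280
k: (-20)·(-5) - (-26)·(-20) = 100 - 520 = -420
e × f = (203, 280, -420)
d · (e × f) = (-9)·203 + (-10)·280 + 23·(-420) = -1827 - 2800 - 9660 = -14287

-14287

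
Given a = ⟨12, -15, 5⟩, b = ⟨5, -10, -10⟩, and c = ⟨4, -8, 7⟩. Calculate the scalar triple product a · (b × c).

-675

b × c:
i: (-10)·7 - (-10)·(-8) = -70 - 80 = -150
j: (-10)·4 - 5·7 = -40 - 35 = -75
k: 5·(-8) - (-10)·4 = -40 - (-40) = 0
b × c = (-150, -75, 0)
a · (b × c) = 12·(-150) + (-15)·(-75) + 5·0 = -1800 + 1125 + 0 = -675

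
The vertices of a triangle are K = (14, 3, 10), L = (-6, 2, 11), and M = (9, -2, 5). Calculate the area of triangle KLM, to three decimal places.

70.975

KL = (-20, -1, 1),  KM = (-5, -5, -5)
i: (-1)·(-5) - 1·(-5) = 5 - (-5) = 10
j: 1·(-5) - (-20)·(-5) = -5 - 100 = -105
k: (-20)·(-5) - (-1)·(-5) = 100 - 5 = 95
KL × KM = (10, -105, 95)
|KL × KM| = √20150 ≈ 141.9507
area = ½ · 141.9507 ≈ 70.975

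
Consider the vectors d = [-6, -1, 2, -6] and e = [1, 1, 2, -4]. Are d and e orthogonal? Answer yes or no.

no

d · e = (-6)·1 + (-1)·1 + 2·2 + (-6)·(-4) = -6 - 1 + 4 + 24 = 21
Nonzero, so the vectors are not orthogonal.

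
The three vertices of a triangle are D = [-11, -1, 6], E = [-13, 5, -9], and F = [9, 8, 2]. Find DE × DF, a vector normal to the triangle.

DE = (-2, 6, -15)
DF = (20, 9, -4)
i: 6·(-4) - (-15)·9 = -24 - (-135) = 111
j: (-15)·20 - (-2)·(-4) = -300 - 8 = -308
k: (-2)·9 - 6·20 = -18 - 120 = -138
DE × DF = (111, -308, -138)

(111, -308, -138)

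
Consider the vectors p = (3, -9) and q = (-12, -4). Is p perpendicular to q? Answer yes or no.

p · q = 3·(-12) + (-9)·(-4) = -36 + 36 = 0
Zero, so the vectors are orthogonal.

yes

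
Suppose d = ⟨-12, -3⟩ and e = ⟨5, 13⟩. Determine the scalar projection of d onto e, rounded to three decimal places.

d · e = (-12)·5 + (-3)·13 = -60 - 39 = -99
|e| = √(25 + 169) = √194 ≈ 13.9284
comp_e d = -99 / √194 ≈ -7.108

-7.108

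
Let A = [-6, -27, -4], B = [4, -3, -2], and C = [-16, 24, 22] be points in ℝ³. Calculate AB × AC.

AB = (10, 24, 2)
AC = (-10, 51, 26)
i: 24·26 - 2·51 = 624 - 102 = 522
j: 2·(-10) - 10·26 = -20 - 260 = -280
k: 10·51 - 24·(-10) = 510 - (-240) = 750
AB × AC = (522, -280, 750)

(522, -280, 750)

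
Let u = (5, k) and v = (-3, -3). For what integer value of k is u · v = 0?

-5

u · v = 5·(-3) + k·(-3) = -15 - 3k
Set equal to 0: -3k = 15, so k = -5.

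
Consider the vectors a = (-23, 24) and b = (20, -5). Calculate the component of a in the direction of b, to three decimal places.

-28.134

a · b = (-23)·20 + 24·(-5) = -460 - 120 = -580
|b| = √(400 + 25) = √425 ≈ 20.6155
comp_b a = -580 / √425 ≈ -28.134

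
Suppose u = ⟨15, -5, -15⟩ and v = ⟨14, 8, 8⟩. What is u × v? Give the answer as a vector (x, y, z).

(80, -330, 190)

i: (-5)·8 - (-15)·8 = -40 - (-120) = 80
j: (-15)·14 - 15·8 = -210 - 120 = -330
k: 15·8 - (-5)·14 = 120 - (-70) = 190
u × v = (80, -330, 190)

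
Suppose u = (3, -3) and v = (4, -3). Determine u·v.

21

u · v = 3·4 + (-3)·(-3) = 12 + 9 = 21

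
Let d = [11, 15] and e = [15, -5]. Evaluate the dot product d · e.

d · e = 11·15 + 15·(-5) = 165 - 75 = 90

90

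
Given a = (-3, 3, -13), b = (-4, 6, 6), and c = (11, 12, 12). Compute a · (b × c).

b × c:
i: 6·12 - 6·12 = 72 - 72 = 0
j: 6·11 - (-4)·12 = 66 - (-48) = 114
k: (-4)·12 - 6·11 = -48 - 66 = -114
b × c = (0, 114, -114)
a · (b × c) = (-3)·0 + 3·114 + (-13)·(-114) = 0 + 342 + 1482 = 1824

1824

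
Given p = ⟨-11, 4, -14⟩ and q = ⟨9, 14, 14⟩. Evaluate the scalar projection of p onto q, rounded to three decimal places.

-10.989

p · q = (-11)·9 + 4·14 + (-14)·14 = -99 + 56 - 196 = -239
|q| = √(81 + 196 + 196) = √473 ≈ 21.7486
comp_q p = -239 / √473 ≈ -10.989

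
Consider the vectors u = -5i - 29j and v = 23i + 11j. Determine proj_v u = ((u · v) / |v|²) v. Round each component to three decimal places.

(-15.357, -7.345)

u · v = (-5)·23 + (-29)·11 = -115 - 319 = -434
|v|² = 529 + 121 = 650
proj_v u = (-434/650) · (23, 11) ≈ (-15.357, -7.345)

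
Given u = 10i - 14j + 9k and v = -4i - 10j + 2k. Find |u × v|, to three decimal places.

176.963

i: (-14)·2 - 9·(-10) = -28 - (-90) = 62
j: 9·(-4) - 10·2 = -36 - 20 = -56
k: 10·(-10) - (-14)·(-4) = -100 - 56 = -156
u × v = (62, -56, -156)
|u × v| = √(62² + (-56)² + (-156)²) = √31316 ≈ 176.9633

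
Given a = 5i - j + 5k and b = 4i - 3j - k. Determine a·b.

18

a · b = 5·4 + (-1)·(-3) + 5·(-1) = 20 + 3 - 5 = 18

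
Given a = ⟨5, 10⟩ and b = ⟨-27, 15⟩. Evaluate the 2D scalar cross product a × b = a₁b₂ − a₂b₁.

345

5·15 - 10·(-27) = 75 - (-270) = 345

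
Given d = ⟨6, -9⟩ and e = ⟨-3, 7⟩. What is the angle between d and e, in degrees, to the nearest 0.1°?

d · e = 6·(-3) + (-9)·7 = -18 - 63 = -81
|d|² = 36 + 81 = 117,  |d| = √117 ≈ 10.816654
|e|² = 9 + 49 = 58,  |e| = √58 ≈ 7.615773
cos θ = -81 / (10.816654 · 7.615773) ≈ -0.98328
θ = arccos(-0.98328) ≈ 169.5°

169.5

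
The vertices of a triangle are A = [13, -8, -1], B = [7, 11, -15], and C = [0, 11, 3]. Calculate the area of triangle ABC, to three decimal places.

210.410

AB = (-6, 19, -14),  AC = (-13, 19, 4)
i: 19·4 - (-14)·19 = 76 - (-266) = 342
j: (-14)·(-13) - (-6)·4 = 182 - (-24) = 206
k: (-6)·19 - 19·(-13) = -114 - (-247) = 133
AB × AC = (342, 206, 133)
|AB × AC| = √177089 ≈ 420.8194
area = ½ · 420.8194 ≈ 210.410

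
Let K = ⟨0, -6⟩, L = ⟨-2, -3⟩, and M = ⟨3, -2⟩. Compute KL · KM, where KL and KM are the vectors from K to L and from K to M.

KL = L − K = (-2, 3)
KM = M − K = (3, 4)
KL · KM = (-2)·3 + 3·4 = -6 + 12 = 6

6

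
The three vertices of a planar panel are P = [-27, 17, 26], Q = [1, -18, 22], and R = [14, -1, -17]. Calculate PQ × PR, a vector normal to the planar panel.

(1433, 1040, 931)

PQ = (28, -35, -4)
PR = (41, -18, -43)
i: (-35)·(-43) - (-4)·(-18) = 1505 - 72 = 1433
j: (-4)·41 - 28·(-43) = -164 - (-1204) = 1040
k: 28·(-18) - (-35)·41 = -504 - (-1435) = 931
PQ × PR = (1433, 1040, 931)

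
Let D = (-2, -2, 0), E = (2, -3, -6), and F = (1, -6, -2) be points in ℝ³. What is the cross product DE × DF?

DE = (4, -1, -6)
DF = (3, -4, -2)
i: (-1)·(-2) - (-6)·(-4) = 2 - 24 = -22
j: (-6)·3 - 4·(-2) = -18 - (-8) = -10
k: 4·(-4) - (-1)·3 = -16 - (-3) = -13
DE × DF = (-22, -10, -13)

(-22, -10, -13)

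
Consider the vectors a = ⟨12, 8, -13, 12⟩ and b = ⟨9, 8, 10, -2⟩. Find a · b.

a · b = 12·9 + 8·8 + (-13)·10 + 12·(-2) = 108 + 64 - 130 - 24 = 18

18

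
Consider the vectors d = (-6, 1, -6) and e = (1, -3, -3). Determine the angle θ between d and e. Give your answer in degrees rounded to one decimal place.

76.0

d · e = (-6)·1 + 1·(-3) + (-6)·(-3) = -6 - 3 + 18 = 9
|d|² = 36 + 1 + 36 = 73,  |d| = √73 ≈ 8.544004
|e|² = 1 + 9 + 9 = 19,  |e| = √19 ≈ 4.358899
cos θ = 9 / (8.544004 · 4.358899) ≈ 0.24166
θ = arccos(0.24166) ≈ 76.0°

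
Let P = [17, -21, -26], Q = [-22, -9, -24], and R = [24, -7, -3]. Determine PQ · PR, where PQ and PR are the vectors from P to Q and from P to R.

PQ = Q − P = (-39, 12, 2)
PR = R − P = (7, 14, 23)
PQ · PR = (-39)·7 + 12·14 + 2·23 = -273 + 168 + 46 = -59

-59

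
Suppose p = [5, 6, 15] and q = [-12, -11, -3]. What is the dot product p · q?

-171

p · q = 5·(-12) + 6·(-11) + 15·(-3) = -60 - 66 - 45 = -171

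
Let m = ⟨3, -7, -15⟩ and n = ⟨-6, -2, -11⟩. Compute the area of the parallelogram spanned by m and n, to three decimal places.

140.150

i: (-7)·(-11) - (-15)·(-2) = 77 - 30 = 47
j: (-15)·(-6) - 3·(-11) = 90 - (-33) = 123
k: 3·(-2) - (-7)·(-6) = -6 - 42 = -48
m × n = (47, 123, -48)
|m × n| = √(47² + 123² + (-48)²) = √19642 ≈ 140.1499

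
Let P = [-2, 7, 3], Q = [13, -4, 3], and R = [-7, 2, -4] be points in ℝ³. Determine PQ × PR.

PQ = (15, -11, 0)
PR = (-5, -5, -7)
i: (-11)·(-7) - 0·(-5) = 77 - 0 = 77
j: 0·(-5) - 15·(-7) = 0 - (-105) = 105
k: 15·(-5) - (-11)·(-5) = -75 - 55 = -130
PQ × PR = (77, 105, -130)

(77, 105, -130)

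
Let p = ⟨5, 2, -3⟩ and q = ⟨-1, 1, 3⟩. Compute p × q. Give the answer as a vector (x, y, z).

i: 2·3 - (-3)·1 = 6 - (-3) = 9
j: (-3)·(-1) - 5·3 = 3 - 15 = -12
k: 5·1 - 2·(-1) = 5 - (-2) = 7
p × q = (9, -12, 7)

(9, -12, 7)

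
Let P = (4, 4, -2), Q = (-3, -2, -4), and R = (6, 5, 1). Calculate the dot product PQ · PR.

PQ = Q − P = (-7, -6, -2)
PR = R − P = (2, 1, 3)
PQ · PR = (-7)·2 + (-6)·1 + (-2)·3 = -14 - 6 - 6 = -26

-26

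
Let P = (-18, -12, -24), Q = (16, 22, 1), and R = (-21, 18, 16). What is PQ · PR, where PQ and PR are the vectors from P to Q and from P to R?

1918

PQ = Q − P = (34, 34, 25)
PR = R − P = (-3, 30, 40)
PQ · PR = 34·(-3) + 34·30 + 25·40 = -102 + 1020 + 1000 = 1918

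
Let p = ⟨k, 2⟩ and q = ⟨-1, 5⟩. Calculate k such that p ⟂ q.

p · q = k·(-1) + 2·5 = 10 - 1k
Set equal to 0: -1k = -10, so k = 10.

10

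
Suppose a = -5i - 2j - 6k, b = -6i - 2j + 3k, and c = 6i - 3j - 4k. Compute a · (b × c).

-253

b × c:
i: (-2)·(-4) - 3·(-3) = 8 - (-9) = 17
j: 3·6 - (-6)·(-4) = 18 - 24 = -6
k: (-6)·(-3) - (-2)·6 = 18 - (-12) = 30
b × c = (17, -6, 30)
a · (b × c) = (-5)·17 + (-2)·(-6) + (-6)·30 = -85 + 12 - 180 = -253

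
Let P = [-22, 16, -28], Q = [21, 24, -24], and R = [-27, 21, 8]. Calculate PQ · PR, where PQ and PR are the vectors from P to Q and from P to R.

PQ = Q − P = (43, 8, 4)
PR = R − P = (-5, 5, 36)
PQ · PR = 43·(-5) + 8·5 + 4·36 = -215 + 40 + 144 = -31

-31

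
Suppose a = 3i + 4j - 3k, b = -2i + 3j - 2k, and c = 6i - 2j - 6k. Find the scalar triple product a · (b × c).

b × c:
i: 3·(-6) - (-2)·(-2) = -18 - 4 = -22
j: (-2)·6 - (-2)·(-6) = -12 - 12 = -24
k: (-2)·(-2) - 3·6 = 4 - 18 = -14
b × c = (-22, -24, -14)
a · (b × c) = 3·(-22) + 4·(-24) + (-3)·(-14) = -66 - 96 + 42 = -120

-120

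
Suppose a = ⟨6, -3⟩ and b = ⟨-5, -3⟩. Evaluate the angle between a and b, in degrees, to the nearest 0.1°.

122.5

a · b = 6·(-5) + (-3)·(-3) = -30 + 9 = -21
|a|² = 36 + 9 = 45,  |a| = √45 ≈ 6.708204
|b|² = 25 + 9 = 34,  |b| = √34 ≈ 5.830952
cos θ = -21 / (6.708204 · 5.830952) ≈ -0.53688
θ = arccos(-0.53688) ≈ 122.5°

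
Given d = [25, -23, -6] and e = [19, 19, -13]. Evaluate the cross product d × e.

(413, 211, 912)

i: (-23)·(-13) - (-6)·19 = 299 - (-114) = 413
j: (-6)·19 - 25·(-13) = -114 - (-325) = 211
k: 25·19 - (-23)·19 = 475 - (-437) = 912
d × e = (413, 211, 912)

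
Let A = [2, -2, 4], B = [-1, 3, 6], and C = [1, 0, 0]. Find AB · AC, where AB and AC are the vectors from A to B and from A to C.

AB = B − A = (-3, 5, 2)
AC = C − A = (-1, 2, -4)
AB · AC = (-3)·(-1) + 5·2 + 2·(-4) = 3 + 10 - 8 = 5

5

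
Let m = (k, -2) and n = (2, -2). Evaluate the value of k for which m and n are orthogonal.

-2

m · n = k·2 + (-2)·(-2) = 4 + 2k
Set equal to 0: 2k = -4, so k = -2.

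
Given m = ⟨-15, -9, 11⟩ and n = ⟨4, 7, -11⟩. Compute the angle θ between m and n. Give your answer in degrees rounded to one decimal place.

150.0

m · n = (-15)·4 + (-9)·7 + 11·(-11) = -60 - 63 - 121 = -244
|m|² = 225 + 81 + 121 = 427,  |m| = √427 ≈ 20.663978
|n|² = 16 + 49 + 121 = 186,  |n| = √186 ≈ 13.638182
cos θ = -244 / (20.663978 · 13.638182) ≈ -0.86580
θ = arccos(-0.86580) ≈ 150.0°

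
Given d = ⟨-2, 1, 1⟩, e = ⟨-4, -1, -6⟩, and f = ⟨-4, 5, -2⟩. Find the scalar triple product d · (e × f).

-72

e × f:
i: (-1)·(-2) - (-6)·5 = 2 - (-30) = 32
j: (-6)·(-4) - (-4)·(-2) = 24 - 8 = 16
k: (-4)·5 - (-1)·(-4) = -20 - 4 = -24
e × f = (32, 16, -24)
d · (e × f) = (-2)·32 + 1·16 + 1·(-24) = -64 + 16 - 24 = -72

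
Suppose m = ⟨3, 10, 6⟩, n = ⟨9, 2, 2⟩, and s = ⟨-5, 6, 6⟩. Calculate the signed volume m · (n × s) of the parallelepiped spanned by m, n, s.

n × s:
i: 2·6 - 2·6 = 12 - 12 = 0
j: 2·(-5) - 9·6 = -10 - 54 = -64
k: 9·6 - 2·(-5) = 54 - (-10) = 64
n × s = (0, -64, 64)
m · (n × s) = 3·0 + 10·(-64) + 6·64 = 0 - 640 + 384 = -256

-256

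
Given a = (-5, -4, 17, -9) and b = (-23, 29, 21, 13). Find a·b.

239

a · b = (-5)·(-23) + (-4)·29 + 17·21 + (-9)·13 = 115 - 116 + 357 - 117 = 239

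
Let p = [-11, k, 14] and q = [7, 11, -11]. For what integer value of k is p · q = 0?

p · q = (-11)·7 + k·11 + 14·(-11) = -231 + 11k
Set equal to 0: 11k = 231, so k = 21.

21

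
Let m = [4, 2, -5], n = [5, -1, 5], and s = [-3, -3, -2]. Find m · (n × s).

n × s:
i: (-1)·(-2) - 5·(-3) = 2 - (-15) = 17
j: 5·(-3) - 5·(-2) = -15 - (-10) = -5
k: 5·(-3) - (-1)·(-3) = -15 - 3 = -18
n × s = (17, -5, -18)
m · (n × s) = 4·17 + 2·(-5) + (-5)·(-18) = 68 - 10 + 90 = 148

148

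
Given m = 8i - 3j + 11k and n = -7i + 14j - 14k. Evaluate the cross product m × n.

(-112, 35, 91)

i: (-3)·(-14) - 11·14 = 42 - 154 = -112
j: 11·(-7) - 8·(-14) = -77 - (-112) = 35
k: 8·14 - (-3)·(-7) = 112 - 21 = 91
m × n = (-112, 35, 91)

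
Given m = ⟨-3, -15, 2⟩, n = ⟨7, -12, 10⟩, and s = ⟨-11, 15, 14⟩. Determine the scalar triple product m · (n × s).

n × s:
i: (-12)·14 - 10·15 = -168 - 150 = -318
j: 10·(-11) - 7·14 = -110 - 98 = -208
k: 7·15 - (-12)·(-11) = 105 - 132 = -27
n × s = (-318, -208, -27)
m · (n × s) = (-3)·(-318) + (-15)·(-208) + 2·(-27) = 954 + 3120 - 54 = 4020

4020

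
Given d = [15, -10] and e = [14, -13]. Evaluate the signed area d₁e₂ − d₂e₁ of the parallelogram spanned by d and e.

-55

15·(-13) - (-10)·14 = -195 - (-140) = -55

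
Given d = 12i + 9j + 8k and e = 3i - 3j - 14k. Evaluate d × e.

i: 9·(-14) - 8·(-3) = -126 - (-24) = -102
j: 8·3 - 12·(-14) = 24 - (-168) = 192
k: 12·(-3) - 9·3 = -36 - 27 = -63
d × e = (-102, 192, -63)

(-102, 192, -63)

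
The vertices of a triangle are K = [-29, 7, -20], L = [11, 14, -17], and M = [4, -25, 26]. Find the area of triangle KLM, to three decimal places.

KL = (40, 7, 3),  KM = (33, -32, 46)
i: 7·46 - 3·(-32) = 322 - (-96) = 418
j: 3·33 - 40·46 = 99 - 1840 = -1741
k: 40·(-32) - 7·33 = -1280 - 231 = -1511
KL × KM = (418, -1741, -1511)
|KL × KM| = √5488926 ≈ 2342.8457
area = ½ · 2342.8457 ≈ 1171.423

1171.423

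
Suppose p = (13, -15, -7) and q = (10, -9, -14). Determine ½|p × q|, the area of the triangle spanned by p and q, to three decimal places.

93.864

i: (-15)·(-14) - (-7)·(-9) = 210 - 63 = 147
j: (-7)·10 - 13·(-14) = -70 - (-182) = 112
k: 13·(-9) - (-15)·10 = -117 - (-150) = 33
p × q = (147, 112, 33)
|p × q| = √(147² + 112² + 33²) = √35242 ≈ 187.7285
area = ½ · 187.7285 ≈ 93.864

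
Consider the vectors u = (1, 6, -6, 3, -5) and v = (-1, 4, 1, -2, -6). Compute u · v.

41

u · v = 1·(-1) + 6·4 + (-6)·1 + 3·(-2) + (-5)·(-6) = -1 + 24 - 6 - 6 + 30 = 41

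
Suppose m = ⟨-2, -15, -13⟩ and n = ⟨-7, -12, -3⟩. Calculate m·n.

233

m · n = (-2)·(-7) + (-15)·(-12) + (-13)·(-3) = 14 + 180 + 39 = 233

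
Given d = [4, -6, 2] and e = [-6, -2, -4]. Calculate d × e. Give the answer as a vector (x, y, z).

i: (-6)·(-4) - 2·(-2) = 24 - (-4) = 28
j: 2·(-6) - 4·(-4) = -12 - (-16) = 4
k: 4·(-2) - (-6)·(-6) = -8 - 36 = -44
d × e = (28, 4, -44)

(28, 4, -44)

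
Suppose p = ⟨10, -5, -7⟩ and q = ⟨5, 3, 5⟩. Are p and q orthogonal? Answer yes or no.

yes

p · q = 10·5 + (-5)·3 + (-7)·5 = 50 - 15 - 35 = 0
Zero, so the vectors are orthogonal.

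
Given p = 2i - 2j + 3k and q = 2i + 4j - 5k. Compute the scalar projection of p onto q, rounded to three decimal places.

-2.832

p · q = 2·2 + (-2)·4 + 3·(-5) = 4 - 8 - 15 = -19
|q| = √(4 + 16 + 25) = √45 ≈ 6.7082
comp_q p = -19 / √45 ≈ -2.832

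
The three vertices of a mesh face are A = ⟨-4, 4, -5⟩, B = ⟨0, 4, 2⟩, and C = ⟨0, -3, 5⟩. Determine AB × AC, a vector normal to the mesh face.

AB = (4, 0, 7)
AC = (4, -7, 10)
i: 0·10 - 7·(-7) = 0 - (-49) = 49
j: 7·4 - 4·10 = 28 - 40 = -12
k: 4·(-7) - 0·4 = -28 - 0 = -28
AB × AC = (49, -12, -28)

(49, -12, -28)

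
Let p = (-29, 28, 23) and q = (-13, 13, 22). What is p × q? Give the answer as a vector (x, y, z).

(317, 339, -13)

i: 28·22 - 23·13 = 616 - 299 = 317
j: 23·(-13) - (-29)·22 = -299 - (-638) = 339
k: (-29)·13 - 28·(-13) = -377 - (-364) = -13
p × q = (317, 339, -13)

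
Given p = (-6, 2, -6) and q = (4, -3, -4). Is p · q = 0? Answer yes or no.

p · q = (-6)·4 + 2·(-3) + (-6)·(-4) = -24 - 6 + 24 = -6
Nonzero, so the vectors are not orthogonal.

no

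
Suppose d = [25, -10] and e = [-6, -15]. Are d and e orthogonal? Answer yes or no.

yes

d · e = 25·(-6) + (-10)·(-15) = -150 + 150 = 0
Zero, so the vectors are orthogonal.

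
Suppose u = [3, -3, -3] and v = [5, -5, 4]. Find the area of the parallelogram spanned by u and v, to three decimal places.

38.184

i: (-3)·4 - (-3)·(-5) = -12 - 15 = -27
j: (-3)·5 - 3·4 = -15 - 12 = -27
k: 3·(-5) - (-3)·5 = -15 - (-15) = 0
u × v = (-27, -27, 0)
|u × v| = √((-27)² + (-27)² + 0²) = √1458 ≈ 38.1838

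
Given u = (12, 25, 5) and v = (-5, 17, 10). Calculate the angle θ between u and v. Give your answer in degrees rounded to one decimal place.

u · v = 12·(-5) + 25·17 + 5·10 = -60 + 425 + 50 = 415
|u|² = 144 + 625 + 25 = 794,  |u| = √794 ≈ 28.178006
|v|² = 25 + 289 + 100 = 414,  |v| = √414 ≈ 20.346990
cos θ = 415 / (28.178006 · 20.346990) ≈ 0.72383
θ = arccos(0.72383) ≈ 43.6°

43.6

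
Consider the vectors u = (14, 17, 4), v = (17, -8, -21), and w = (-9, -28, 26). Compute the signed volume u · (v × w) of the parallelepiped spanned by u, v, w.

v × w:
i: (-8)·26 - (-21)·(-28) = -208 - 588 = -796
j: (-21)·(-9) - 17·26 = 189 - 442 = -253
k: 17·(-28) - (-8)·(-9) = -476 - 72 = -548
v × w = (-796, -253, -548)
u · (v × w) = 14·(-796) + 17·(-253) + 4·(-548) = -11144 - 4301 - 2192 = -17637

-17637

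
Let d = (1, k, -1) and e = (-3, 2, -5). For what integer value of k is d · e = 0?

d · e = 1·(-3) + k·2 + (-1)·(-5) = 2 + 2k
Set equal to 0: 2k = -2, so k = -1.

-1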